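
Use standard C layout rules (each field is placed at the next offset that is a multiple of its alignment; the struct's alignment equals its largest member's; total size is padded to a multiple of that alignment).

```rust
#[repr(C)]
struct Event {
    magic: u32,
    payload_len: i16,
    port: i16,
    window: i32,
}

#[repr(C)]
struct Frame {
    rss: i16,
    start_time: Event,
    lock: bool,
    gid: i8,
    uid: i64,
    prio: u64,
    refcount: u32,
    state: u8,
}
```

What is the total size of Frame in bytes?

Event: @0: magic [4B, align 4] → 4; @4: payload_len [2B, align 2] → 6; @6: port [2B, align 2] → 8; @8: window [4B, align 4] → 12; size 12, align 4
@0: rss [2B, align 2] → 2
+2 pad (align 4)
@4: start_time [12B, align 4] → 16
@16: lock [1B, align 1] → 17
@17: gid [1B, align 1] → 18
+6 pad (align 8)
@24: uid [8B, align 8] → 32
@32: prio [8B, align 8] → 40
@40: refcount [4B, align 4] → 44
@44: state [1B, align 1] → 45
+3 tail pad (align 8)
size 48, align 8

48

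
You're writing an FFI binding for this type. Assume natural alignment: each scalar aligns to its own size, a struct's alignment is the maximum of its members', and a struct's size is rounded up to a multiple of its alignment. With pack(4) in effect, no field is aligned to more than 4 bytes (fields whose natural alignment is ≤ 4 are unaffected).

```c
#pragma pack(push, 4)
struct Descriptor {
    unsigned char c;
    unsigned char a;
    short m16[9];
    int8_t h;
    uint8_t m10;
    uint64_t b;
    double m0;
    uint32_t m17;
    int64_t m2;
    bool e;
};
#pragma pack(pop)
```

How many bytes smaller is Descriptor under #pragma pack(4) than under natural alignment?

8

natural layout:
  @0: c [1B, align 1] → 1
  @1: a [1B, align 1] → 2
  @2: m16 [18B, align 2] → 20
  @20: h [1B, align 1] → 21
  @21: m10 [1B, align 1] → 22
  +2 pad (align 8)
  @24: b [8B, align 8] → 32
  @32: m0 [8B, align 8] → 40
  @40: m17 [4B, align 4] → 44
  +4 pad (align 8)
  @48: m2 [8B, align 8] → 56
  @56: e [1B, align 1] → 57
  +7 tail pad (align 8)
  size 64, align 8
packed(4) layout:
  @0: c [1B, align 1] → 1
  @1: a [1B, align 1] → 2
  @2: m16 [18B, align 2] → 20
  @20: h [1B, align 1] → 21
  @21: m10 [1B, align 1] → 22
  +2 pad (align 4)
  @24: b [8B, align 4] → 32
  @32: m0 [8B, align 4] → 40
  @40: m17 [4B, align 4] → 44
  @44: m2 [8B, align 4] → 52
  @52: e [1B, align 1] → 53
  +3 tail pad (align 4)
  size 56, align 4
64 − 56 = 8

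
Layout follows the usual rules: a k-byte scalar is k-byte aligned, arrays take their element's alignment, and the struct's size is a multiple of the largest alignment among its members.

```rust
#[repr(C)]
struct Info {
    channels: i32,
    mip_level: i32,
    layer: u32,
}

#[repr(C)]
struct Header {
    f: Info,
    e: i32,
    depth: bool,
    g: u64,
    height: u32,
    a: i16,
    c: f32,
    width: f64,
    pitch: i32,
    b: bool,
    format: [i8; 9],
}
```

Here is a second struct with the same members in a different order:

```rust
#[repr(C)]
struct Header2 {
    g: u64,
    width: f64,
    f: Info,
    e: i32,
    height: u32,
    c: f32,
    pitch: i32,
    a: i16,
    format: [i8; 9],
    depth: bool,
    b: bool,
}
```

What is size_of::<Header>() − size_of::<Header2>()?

8

Info: channels at 0 (size 4, align 4) → ends 4; mip_level at 4 (size 4, align 4) → ends 8; layer at 8 (size 4, align 4) → ends 12; total 12 bytes, alignment 4
f at 0 (size 12, align 4) → ends 12
e at 12 (size 4, align 4) → ends 16
depth at 16 (size 1, align 1) → ends 17
pad 7 to align 8 for g
g at 24 (size 8, align 8) → ends 32
height at 32 (size 4, align 4) → ends 36
a at 36 (size 2, align 2) → ends 38
pad 2 to align 4 for c
c at 40 (size 4, align 4) → ends 44
pad 4 to align 8 for width
width at 48 (size 8, align 8) → ends 56
pitch at 56 (size 4, align 4) → ends 60
b at 60 (size 1, align 1) → ends 61
format at 61 (size 9, align 1) → ends 70
tail pad 2 to reach multiple of 8
total 72 bytes, alignment 8
— Header2 —
g at 0 (size 8, align 8) → ends 8
width at 8 (size 8, align 8) → ends 16
f at 16 (size 12, align 4) → ends 28
e at 28 (size 4, align 4) → ends 32
height at 32 (size 4, align 4) → ends 36
c at 36 (size 4, align 4) → ends 40
pitch at 40 (size 4, align 4) → ends 44
a at 44 (size 2, align 2) → ends 46
format at 46 (size 9, align 1) → ends 55
depth at 55 (size 1, align 1) → ends 56
b at 56 (size 1, align 1) → ends 57
tail pad 7 to reach multiple of 8
total 64 bytes, alignment 8
72 − 64 = 8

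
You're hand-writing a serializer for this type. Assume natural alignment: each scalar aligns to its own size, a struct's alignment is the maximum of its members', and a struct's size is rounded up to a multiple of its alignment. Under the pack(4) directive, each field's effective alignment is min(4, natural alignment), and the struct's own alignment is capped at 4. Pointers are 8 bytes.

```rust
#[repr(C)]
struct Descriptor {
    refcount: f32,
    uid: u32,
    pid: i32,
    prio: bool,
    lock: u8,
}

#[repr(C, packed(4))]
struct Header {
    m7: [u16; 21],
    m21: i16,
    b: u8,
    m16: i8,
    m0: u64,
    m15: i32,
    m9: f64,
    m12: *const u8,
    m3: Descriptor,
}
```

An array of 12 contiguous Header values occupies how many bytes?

Descriptor: refcount at 0 (size 4, align 4) → ends 4; uid at 4 (size 4, align 4) → ends 8; pid at 8 (size 4, align 4) → ends 12; prio at 12 (size 1, align 1) → ends 13; lock at 13 (size 1, align 1) → ends 14; tail pad 2 to reach multiple of 4; total 16 bytes, alignment 4
m7 at 0 (size 42, align 2) → ends 42
m21 at 42 (size 2, align 2) → ends 44
b at 44 (size 1, align 1) → ends 45
m16 at 45 (size 1, align 1) → ends 46
pad 2 to align 4 for m0
m0 at 48 (size 8, align 4) → ends 56
m15 at 56 (size 4, align 4) → ends 60
m9 at 60 (size 8, align 4) → ends 68
m12 at 68 (size 8, align 4) → ends 76
m3 at 76 (size 16, align 4) → ends 92
total 92 bytes, alignment 4
array of 12: 12 × 92 = 1104

1104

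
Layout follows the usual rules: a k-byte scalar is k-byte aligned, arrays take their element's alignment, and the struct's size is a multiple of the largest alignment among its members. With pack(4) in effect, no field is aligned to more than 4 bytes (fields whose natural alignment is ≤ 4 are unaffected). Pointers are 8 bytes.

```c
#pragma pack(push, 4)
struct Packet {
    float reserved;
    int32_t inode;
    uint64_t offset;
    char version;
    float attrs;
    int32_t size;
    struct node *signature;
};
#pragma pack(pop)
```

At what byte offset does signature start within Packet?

28

@0: reserved [4B, align 4] → 4
@4: inode [4B, align 4] → 8
@8: offset [8B, align 4] → 16
@16: version [1B, align 1] → 17
+3 pad (align 4)
@20: attrs [4B, align 4] → 24
@24: size [4B, align 4] → 28
@28: signature [8B, align 4] → 36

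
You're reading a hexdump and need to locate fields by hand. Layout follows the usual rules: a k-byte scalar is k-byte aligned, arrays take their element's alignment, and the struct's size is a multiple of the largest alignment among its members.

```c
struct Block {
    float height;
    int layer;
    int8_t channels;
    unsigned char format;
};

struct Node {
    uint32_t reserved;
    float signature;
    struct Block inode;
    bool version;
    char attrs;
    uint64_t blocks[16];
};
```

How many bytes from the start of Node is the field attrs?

21

Block: 0..4  height  (4B, 4-aligned); 4..8  layer  (4B, 4-aligned); 8..9  channels  (1B, 1-aligned); 9..10  format  (1B, 1-aligned); 10..12  -- tail padding (2B); sizeof = 12, alignof = 4
0..4  reserved  (4B, 4-aligned)
4..8  signature  (4B, 4-aligned)
8..20  inode  (12B, 4-aligned)
20..21  version  (1B, 1-aligned)
21..22  attrs  (1B, 1-aligned)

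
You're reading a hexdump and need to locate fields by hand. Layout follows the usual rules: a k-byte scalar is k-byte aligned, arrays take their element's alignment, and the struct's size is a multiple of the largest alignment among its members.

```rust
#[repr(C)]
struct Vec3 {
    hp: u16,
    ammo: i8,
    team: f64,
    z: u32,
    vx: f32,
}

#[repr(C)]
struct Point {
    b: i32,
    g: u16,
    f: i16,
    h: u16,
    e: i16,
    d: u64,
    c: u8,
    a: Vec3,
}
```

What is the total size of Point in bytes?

56 bytes

Vec3: hp at 0 (size 2, align 2) → ends 2; ammo at 2 (size 1, align 1) → ends 3; pad 5 to align 8 for team; team at 8 (size 8, align 8) → ends 16; z at 16 (size 4, align 4) → ends 20; vx at 20 (size 4, align 4) → ends 24; total 24 bytes, alignment 8
b at 0 (size 4, align 4) → ends 4
g at 4 (size 2, align 2) → ends 6
f at 6 (size 2, align 2) → ends 8
h at 8 (size 2, align 2) → ends 10
e at 10 (size 2, align 2) → ends 12
pad 4 to align 8 for d
d at 16 (size 8, align 8) → ends 24
c at 24 (size 1, align 1) → ends 25
pad 7 to align 8 for a
a at 32 (size 24, align 8) → ends 56
total 56 bytes, alignment 8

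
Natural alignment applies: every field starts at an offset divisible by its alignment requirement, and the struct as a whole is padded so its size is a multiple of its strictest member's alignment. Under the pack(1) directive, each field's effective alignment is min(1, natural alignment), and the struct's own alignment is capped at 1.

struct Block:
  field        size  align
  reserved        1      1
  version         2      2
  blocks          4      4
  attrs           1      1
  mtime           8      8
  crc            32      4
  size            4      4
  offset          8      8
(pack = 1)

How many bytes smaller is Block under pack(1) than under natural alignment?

12

natural layout:
  0..1  reserved  (1B, 1-aligned)
  1..2  -- padding (1B)
  2..4  version  (2B, 2-aligned)
  4..8  blocks  (4B, 4-aligned)
  8..9  attrs  (1B, 1-aligned)
  9..16  -- padding (7B)
  16..24  mtime  (8B, 8-aligned)
  24..56  crc  (32B, 4-aligned)
  56..60  size  (4B, 4-aligned)
  60..64  -- padding (4B)
  64..72  offset  (8B, 8-aligned)
  sizeof = 72, alignof = 8
packed(1) layout:
  0..1  reserved  (1B, 1-aligned)
  1..3  version  (2B, 1-aligned)
  3..7  blocks  (4B, 1-aligned)
  7..8  attrs  (1B, 1-aligned)
  8..16  mtime  (8B, 1-aligned)
  16..48  crc  (32B, 1-aligned)
  48..52  size  (4B, 1-aligned)
  52..60  offset  (8B, 1-aligned)
  sizeof = 60, alignof = 1
72 − 60 = 12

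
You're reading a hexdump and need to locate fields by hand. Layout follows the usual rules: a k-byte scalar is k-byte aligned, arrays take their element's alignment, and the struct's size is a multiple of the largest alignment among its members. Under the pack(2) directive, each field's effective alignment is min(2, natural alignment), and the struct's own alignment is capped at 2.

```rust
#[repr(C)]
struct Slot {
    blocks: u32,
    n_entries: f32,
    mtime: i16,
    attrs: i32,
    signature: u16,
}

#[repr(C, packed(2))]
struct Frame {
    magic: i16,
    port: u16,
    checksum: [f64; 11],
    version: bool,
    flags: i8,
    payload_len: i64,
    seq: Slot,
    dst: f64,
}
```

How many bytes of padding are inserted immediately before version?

0

Slot: blocks at 0 (size 4, align 4) → ends 4; n_entries at 4 (size 4, align 4) → ends 8; mtime at 8 (size 2, align 2) → ends 10; pad 2 to align 4 for attrs; attrs at 12 (size 4, align 4) → ends 16; signature at 16 (size 2, align 2) → ends 18; tail pad 2 to reach multiple of 4; total 20 bytes, alignment 4
magic at 0 (size 2, align 2) → ends 2
port at 2 (size 2, align 2) → ends 4
checksum at 4 (size 88, align 2) → ends 92
version at 92 (size 1, align 1) → ends 93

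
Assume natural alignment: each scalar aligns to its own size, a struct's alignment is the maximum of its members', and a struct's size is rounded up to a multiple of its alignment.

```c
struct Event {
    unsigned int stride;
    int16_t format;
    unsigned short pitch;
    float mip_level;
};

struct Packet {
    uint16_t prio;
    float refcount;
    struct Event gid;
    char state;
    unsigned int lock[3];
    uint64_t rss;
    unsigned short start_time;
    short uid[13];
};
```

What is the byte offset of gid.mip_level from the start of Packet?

16

Event: stride at 0 (size 4, align 4) → ends 4; format at 4 (size 2, align 2) → ends 6; pitch at 6 (size 2, align 2) → ends 8; mip_level at 8 (size 4, align 4) → ends 12; total 12 bytes, alignment 4
prio at 0 (size 2, align 2) → ends 2
pad 2 to align 4 for refcount
refcount at 4 (size 4, align 4) → ends 8
gid at 8 (size 12, align 4) → ends 20
within Event: mip_level at 8
8 + 8 = 16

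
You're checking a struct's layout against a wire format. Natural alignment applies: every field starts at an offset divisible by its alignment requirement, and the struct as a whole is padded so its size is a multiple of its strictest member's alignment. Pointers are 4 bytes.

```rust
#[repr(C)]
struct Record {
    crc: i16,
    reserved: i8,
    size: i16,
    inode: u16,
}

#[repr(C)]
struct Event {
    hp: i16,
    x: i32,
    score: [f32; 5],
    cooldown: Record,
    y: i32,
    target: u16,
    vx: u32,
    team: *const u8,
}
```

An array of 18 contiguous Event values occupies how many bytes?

936

Record: crc at 0 (size 2, align 2) → ends 2; reserved at 2 (size 1, align 1) → ends 3; pad 1 to align 2 for size; size at 4 (size 2, align 2) → ends 6; inode at 6 (size 2, align 2) → ends 8; total 8 bytes, alignment 2
hp at 0 (size 2, align 2) → ends 2
pad 2 to align 4 for x
x at 4 (size 4, align 4) → ends 8
score at 8 (size 20, align 4) → ends 28
cooldown at 28 (size 8, align 2) → ends 36
y at 36 (size 4, align 4) → ends 40
target at 40 (size 2, align 2) → ends 42
pad 2 to align 4 for vx
vx at 44 (size 4, align 4) → ends 48
team at 48 (size 4, align 4) → ends 52
total 52 bytes, alignment 4
array of 18: 18 × 52 = 936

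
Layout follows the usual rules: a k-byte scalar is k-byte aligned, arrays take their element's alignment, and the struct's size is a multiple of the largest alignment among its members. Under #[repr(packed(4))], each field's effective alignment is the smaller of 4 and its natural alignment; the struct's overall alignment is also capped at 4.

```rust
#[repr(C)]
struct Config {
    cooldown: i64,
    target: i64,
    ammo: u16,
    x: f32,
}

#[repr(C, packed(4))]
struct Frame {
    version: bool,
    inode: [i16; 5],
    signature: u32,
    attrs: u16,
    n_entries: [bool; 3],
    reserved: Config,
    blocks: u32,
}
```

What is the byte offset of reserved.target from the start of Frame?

Config: @0: cooldown [8B, align 8] → 8; @8: target [8B, align 8] → 16; @16: ammo [2B, align 2] → 18; +2 pad (align 4); @20: x [4B, align 4] → 24; size 24, align 8
@0: version [1B, align 1] → 1
+1 pad (align 2)
@2: inode [10B, align 2] → 12
@12: signature [4B, align 4] → 16
@16: attrs [2B, align 2] → 18
@18: n_entries [3B, align 1] → 21
+3 pad (align 4)
@24: reserved [24B, align 4] → 48
within Config: target at 8
24 + 8 = 32

32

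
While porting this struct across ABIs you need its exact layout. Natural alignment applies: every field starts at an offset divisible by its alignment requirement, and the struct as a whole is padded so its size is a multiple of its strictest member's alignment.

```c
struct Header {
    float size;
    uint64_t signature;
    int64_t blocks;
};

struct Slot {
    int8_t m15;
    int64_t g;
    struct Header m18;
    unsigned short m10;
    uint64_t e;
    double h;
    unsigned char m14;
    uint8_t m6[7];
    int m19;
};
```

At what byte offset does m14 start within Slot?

64

Header: 0..4  size  (4B, 4-aligned); 4..8  -- padding (4B); 8..16  signature  (8B, 8-aligned); 16..24  blocks  (8B, 8-aligned); sizeof = 24, alignof = 8
0..1  m15  (1B, 1-aligned)
1..8  -- padding (7B)
8..16  g  (8B, 8-aligned)
16..40  m18  (24B, 8-aligned)
40..42  m10  (2B, 2-aligned)
42..48  -- padding (6B)
48..56  e  (8B, 8-aligned)
56..64  h  (8B, 8-aligned)
64..65  m14  (1B, 1-aligned)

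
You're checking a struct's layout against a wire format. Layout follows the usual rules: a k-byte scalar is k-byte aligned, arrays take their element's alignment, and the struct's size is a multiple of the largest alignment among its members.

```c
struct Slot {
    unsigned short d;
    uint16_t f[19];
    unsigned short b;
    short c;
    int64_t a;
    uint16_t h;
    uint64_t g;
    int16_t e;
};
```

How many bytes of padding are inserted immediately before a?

@0: d [2B, align 2] → 2
@2: f [38B, align 2] → 40
@40: b [2B, align 2] → 42
@42: c [2B, align 2] → 44
+4 pad (align 8)
@48: a [8B, align 8] → 56

4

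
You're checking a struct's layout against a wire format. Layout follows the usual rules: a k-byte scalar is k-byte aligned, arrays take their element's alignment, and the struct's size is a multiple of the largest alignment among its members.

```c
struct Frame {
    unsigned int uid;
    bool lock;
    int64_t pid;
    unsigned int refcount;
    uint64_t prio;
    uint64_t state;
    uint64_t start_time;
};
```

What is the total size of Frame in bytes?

48

@0: uid [4B, align 4] → 4
@4: lock [1B, align 1] → 5
+3 pad (align 8)
@8: pid [8B, align 8] → 16
@16: refcount [4B, align 4] → 20
+4 pad (align 8)
@24: prio [8B, align 8] → 32
@32: state [8B, align 8] → 40
@40: start_time [8B, align 8] → 48
size 48, align 8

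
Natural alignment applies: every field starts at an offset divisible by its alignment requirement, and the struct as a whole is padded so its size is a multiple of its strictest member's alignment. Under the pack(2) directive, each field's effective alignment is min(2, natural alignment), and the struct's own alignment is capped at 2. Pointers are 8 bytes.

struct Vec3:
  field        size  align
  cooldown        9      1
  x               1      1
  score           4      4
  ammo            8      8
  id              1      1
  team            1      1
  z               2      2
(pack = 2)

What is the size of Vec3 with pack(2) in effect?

26

0..9  cooldown  (9B, 1-aligned)
9..10  x  (1B, 1-aligned)
10..14  score  (4B, 2-aligned)
14..22  ammo  (8B, 2-aligned)
22..23  id  (1B, 1-aligned)
23..24  team  (1B, 1-aligned)
24..26  z  (2B, 2-aligned)
sizeof = 26, alignof = 2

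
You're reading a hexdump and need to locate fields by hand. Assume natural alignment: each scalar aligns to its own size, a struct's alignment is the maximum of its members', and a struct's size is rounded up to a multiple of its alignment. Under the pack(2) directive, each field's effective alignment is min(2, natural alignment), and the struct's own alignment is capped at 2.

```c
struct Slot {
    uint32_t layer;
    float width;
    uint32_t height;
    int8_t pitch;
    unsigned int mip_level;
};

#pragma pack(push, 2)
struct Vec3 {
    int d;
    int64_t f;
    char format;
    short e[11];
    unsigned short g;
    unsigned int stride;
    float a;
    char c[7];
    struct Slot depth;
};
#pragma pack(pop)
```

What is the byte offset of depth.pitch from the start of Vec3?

66

Slot: layer at 0 (size 4, align 4) → ends 4; width at 4 (size 4, align 4) → ends 8; height at 8 (size 4, align 4) → ends 12; pitch at 12 (size 1, align 1) → ends 13; pad 3 to align 4 for mip_level; mip_level at 16 (size 4, align 4) → ends 20; total 20 bytes, alignment 4
d at 0 (size 4, align 2) → ends 4
f at 4 (size 8, align 2) → ends 12
format at 12 (size 1, align 1) → ends 13
pad 1 to align 2 for e
e at 14 (size 22, align 2) → ends 36
g at 36 (size 2, align 2) → ends 38
stride at 38 (size 4, align 2) → ends 42
a at 42 (size 4, align 2) → ends 46
c at 46 (size 7, align 1) → ends 53
pad 1 to align 2 for depth
depth at 54 (size 20, align 2) → ends 74
within Slot: pitch at 12
54 + 12 = 66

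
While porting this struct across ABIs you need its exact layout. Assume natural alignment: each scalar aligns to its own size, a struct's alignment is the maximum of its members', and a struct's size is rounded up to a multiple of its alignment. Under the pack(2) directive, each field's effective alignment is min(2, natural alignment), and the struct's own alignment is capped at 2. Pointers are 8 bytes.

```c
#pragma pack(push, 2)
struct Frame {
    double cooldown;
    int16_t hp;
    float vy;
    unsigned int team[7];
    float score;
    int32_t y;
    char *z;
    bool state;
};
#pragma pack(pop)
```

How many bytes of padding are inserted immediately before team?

0..8  cooldown  (8B, 2-aligned)
8..10  hp  (2B, 2-aligned)
10..14  vy  (4B, 2-aligned)
14..42  team  (28B, 2-aligned)

0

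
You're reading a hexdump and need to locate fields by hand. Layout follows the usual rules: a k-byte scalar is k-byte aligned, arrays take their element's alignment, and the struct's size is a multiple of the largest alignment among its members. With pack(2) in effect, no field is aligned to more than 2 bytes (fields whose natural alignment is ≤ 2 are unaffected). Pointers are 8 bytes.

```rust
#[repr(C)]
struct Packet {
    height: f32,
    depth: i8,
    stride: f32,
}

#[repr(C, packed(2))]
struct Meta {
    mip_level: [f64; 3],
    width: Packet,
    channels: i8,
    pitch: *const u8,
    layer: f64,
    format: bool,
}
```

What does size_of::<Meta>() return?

Packet: height at 0 (size 4, align 4) → ends 4; depth at 4 (size 1, align 1) → ends 5; pad 3 to align 4 for stride; stride at 8 (size 4, align 4) → ends 12; total 12 bytes, alignment 4
mip_level at 0 (size 24, align 2) → ends 24
width at 24 (size 12, align 2) → ends 36
channels at 36 (size 1, align 1) → ends 37
pad 1 to align 2 for pitch
pitch at 38 (size 8, align 2) → ends 46
layer at 46 (size 8, align 2) → ends 54
format at 54 (size 1, align 1) → ends 55
tail pad 1 to reach multiple of 2
total 56 bytes, alignment 2

56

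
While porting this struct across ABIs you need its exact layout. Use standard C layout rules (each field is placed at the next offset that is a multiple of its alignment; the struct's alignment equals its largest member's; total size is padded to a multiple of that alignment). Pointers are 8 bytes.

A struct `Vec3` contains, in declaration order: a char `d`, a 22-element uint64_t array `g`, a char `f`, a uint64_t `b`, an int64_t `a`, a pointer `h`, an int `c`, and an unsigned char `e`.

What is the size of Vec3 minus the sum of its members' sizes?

0..1  d  (1B, 1-aligned)
1..8  -- padding (7B)
8..184  g  (176B, 8-aligned)
184..185  f  (1B, 1-aligned)
185..192  -- padding (7B)
192..200  b  (8B, 8-aligned)
200..208  a  (8B, 8-aligned)
208..216  h  (8B, 8-aligned)
216..220  c  (4B, 4-aligned)
220..221  e  (1B, 1-aligned)
221..224  -- tail padding (3B)
sizeof = 224, alignof = 8
data bytes 207, size 224 → padding 17

17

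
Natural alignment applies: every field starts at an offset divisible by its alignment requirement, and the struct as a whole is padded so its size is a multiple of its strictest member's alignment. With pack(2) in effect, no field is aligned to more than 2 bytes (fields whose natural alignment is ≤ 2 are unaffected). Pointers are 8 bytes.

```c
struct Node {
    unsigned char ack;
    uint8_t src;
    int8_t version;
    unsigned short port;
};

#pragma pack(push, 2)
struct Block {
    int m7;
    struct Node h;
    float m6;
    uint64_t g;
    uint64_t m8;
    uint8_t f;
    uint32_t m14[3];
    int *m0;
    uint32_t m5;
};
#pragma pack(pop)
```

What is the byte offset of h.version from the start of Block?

Node: 0..1  ack  (1B, 1-aligned); 1..2  src  (1B, 1-aligned); 2..3  version  (1B, 1-aligned); 3..4  -- padding (1B); 4..6  port  (2B, 2-aligned); sizeof = 6, alignof = 2
0..4  m7  (4B, 2-aligned)
4..10  h  (6B, 2-aligned)
within Node: version at 2
4 + 2 = 6

6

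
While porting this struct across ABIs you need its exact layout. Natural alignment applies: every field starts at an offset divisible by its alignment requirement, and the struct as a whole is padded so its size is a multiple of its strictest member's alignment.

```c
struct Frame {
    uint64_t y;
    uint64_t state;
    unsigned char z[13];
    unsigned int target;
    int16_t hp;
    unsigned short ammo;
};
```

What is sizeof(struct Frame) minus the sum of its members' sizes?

y at 0 (size 8, align 8) → ends 8
state at 8 (size 8, align 8) → ends 16
z at 16 (size 13, align 1) → ends 29
pad 3 to align 4 for target
target at 32 (size 4, align 4) → ends 36
hp at 36 (size 2, align 2) → ends 38
ammo at 38 (size 2, align 2) → ends 40
total 40 bytes, alignment 8
data bytes 37, size 40 → padding 3

3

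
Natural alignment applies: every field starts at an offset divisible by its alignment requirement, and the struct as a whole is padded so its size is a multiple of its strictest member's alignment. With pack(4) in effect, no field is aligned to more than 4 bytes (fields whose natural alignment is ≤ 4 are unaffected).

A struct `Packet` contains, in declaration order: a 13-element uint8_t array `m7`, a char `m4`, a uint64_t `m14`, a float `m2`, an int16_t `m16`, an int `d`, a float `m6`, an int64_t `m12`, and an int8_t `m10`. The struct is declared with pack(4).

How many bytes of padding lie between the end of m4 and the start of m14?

2

m7 at 0 (size 13, align 1) → ends 13
m4 at 13 (size 1, align 1) → ends 14
pad 2 to align 4 for m14
m14 at 16 (size 8, align 4) → ends 24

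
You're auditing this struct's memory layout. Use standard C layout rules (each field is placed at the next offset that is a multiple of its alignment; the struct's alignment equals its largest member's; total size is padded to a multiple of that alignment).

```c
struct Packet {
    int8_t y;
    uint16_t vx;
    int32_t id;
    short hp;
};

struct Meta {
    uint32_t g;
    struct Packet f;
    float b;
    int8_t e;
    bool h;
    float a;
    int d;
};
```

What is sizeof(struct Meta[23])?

Packet: @0: y [1B, align 1] → 1; +1 pad (align 2); @2: vx [2B, align 2] → 4; @4: id [4B, align 4] → 8; @8: hp [2B, align 2] → 10; +2 tail pad (align 4); size 12, align 4
@0: g [4B, align 4] → 4
@4: f [12B, align 4] → 16
@16: b [4B, align 4] → 20
@20: e [1B, align 1] → 21
@21: h [1B, align 1] → 22
+2 pad (align 4)
@24: a [4B, align 4] → 28
@28: d [4B, align 4] → 32
size 32, align 4
array of 23: 23 × 32 = 736

736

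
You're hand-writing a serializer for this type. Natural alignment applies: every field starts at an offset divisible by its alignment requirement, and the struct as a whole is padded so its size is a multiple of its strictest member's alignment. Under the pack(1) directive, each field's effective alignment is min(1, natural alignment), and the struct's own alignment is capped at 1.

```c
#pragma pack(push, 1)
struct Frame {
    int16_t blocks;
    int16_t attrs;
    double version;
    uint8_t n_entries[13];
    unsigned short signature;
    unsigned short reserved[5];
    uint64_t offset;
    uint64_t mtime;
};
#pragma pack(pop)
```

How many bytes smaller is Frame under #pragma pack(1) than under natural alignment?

11

natural layout:
  @0: blocks [2B, align 2] → 2
  @2: attrs [2B, align 2] → 4
  +4 pad (align 8)
  @8: version [8B, align 8] → 16
  @16: n_entries [13B, align 1] → 29
  +1 pad (align 2)
  @30: signature [2B, align 2] → 32
  @32: reserved [10B, align 2] → 42
  +6 pad (align 8)
  @48: offset [8B, align 8] → 56
  @56: mtime [8B, align 8] → 64
  size 64, align 8
packed(1) layout:
  @0: blocks [2B, align 1] → 2
  @2: attrs [2B, align 1] → 4
  @4: version [8B, align 1] → 12
  @12: n_entries [13B, align 1] → 25
  @25: signature [2B, align 1] → 27
  @27: reserved [10B, align 1] → 37
  @37: offset [8B, align 1] → 45
  @45: mtime [8B, align 1] → 53
  size 53, align 1
64 − 53 = 11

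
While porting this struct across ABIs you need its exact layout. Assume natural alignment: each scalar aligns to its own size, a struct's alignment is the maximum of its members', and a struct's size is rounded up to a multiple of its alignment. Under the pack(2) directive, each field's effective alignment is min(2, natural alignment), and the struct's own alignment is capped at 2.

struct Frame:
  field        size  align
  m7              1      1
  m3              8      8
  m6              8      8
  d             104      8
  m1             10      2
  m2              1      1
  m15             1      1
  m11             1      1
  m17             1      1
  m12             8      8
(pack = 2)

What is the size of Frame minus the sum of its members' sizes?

0..1  m7  (1B, 1-aligned)
1..2  -- padding (1B)
2..10  m3  (8B, 2-aligned)
10..18  m6  (8B, 2-aligned)
18..122  d  (104B, 2-aligned)
122..132  m1  (10B, 2-aligned)
132..133  m2  (1B, 1-aligned)
133..134  m15  (1B, 1-aligned)
134..135  m11  (1B, 1-aligned)
135..136  m17  (1B, 1-aligned)
136..144  m12  (8B, 2-aligned)
sizeof = 144, alignof = 2
data bytes 143, size 144 → padding 1

1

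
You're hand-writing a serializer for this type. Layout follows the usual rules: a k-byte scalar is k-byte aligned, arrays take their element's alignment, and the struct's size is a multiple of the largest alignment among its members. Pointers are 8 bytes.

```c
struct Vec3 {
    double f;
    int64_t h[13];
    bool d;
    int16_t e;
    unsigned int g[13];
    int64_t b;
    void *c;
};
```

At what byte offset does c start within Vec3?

f at 0 (size 8, align 8) → ends 8
h at 8 (size 104, align 8) → ends 112
d at 112 (size 1, align 1) → ends 113
pad 1 to align 2 for e
e at 114 (size 2, align 2) → ends 116
g at 116 (size 52, align 4) → ends 168
b at 168 (size 8, align 8) → ends 176
c at 176 (size 8, align 8) → ends 184

176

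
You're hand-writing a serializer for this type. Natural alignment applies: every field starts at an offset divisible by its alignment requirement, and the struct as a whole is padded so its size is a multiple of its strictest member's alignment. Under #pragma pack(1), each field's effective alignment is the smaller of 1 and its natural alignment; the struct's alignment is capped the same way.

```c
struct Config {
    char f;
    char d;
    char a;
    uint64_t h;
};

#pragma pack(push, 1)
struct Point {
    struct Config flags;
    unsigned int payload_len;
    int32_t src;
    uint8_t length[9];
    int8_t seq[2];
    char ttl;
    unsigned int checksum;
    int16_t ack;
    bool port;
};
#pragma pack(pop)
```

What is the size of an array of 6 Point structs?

258

Config: 0..1  f  (1B, 1-aligned); 1..2  d  (1B, 1-aligned); 2..3  a  (1B, 1-aligned); 3..8  -- padding (5B); 8..16  h  (8B, 8-aligned); sizeof = 16, alignof = 8
0..16  flags  (16B, 1-aligned)
16..20  payload_len  (4B, 1-aligned)
20..24  src  (4B, 1-aligned)
24..33  length  (9B, 1-aligned)
33..35  seq  (2B, 1-aligned)
35..36  ttl  (1B, 1-aligned)
36..40  checksum  (4B, 1-aligned)
40..42  ack  (2B, 1-aligned)
42..43  port  (1B, 1-aligned)
sizeof = 43, alignof = 1
array of 6: 6 × 43 = 258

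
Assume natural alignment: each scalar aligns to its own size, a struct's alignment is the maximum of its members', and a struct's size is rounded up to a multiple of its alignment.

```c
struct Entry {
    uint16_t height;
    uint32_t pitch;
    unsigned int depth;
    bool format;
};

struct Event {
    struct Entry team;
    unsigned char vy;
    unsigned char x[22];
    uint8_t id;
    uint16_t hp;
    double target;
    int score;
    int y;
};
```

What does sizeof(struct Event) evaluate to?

Entry: @0: height [2B, align 2] → 2; +2 pad (align 4); @4: pitch [4B, align 4] → 8; @8: depth [4B, align 4] → 12; @12: format [1B, align 1] → 13; +3 tail pad (align 4); size 16, align 4
@0: team [16B, align 4] → 16
@16: vy [1B, align 1] → 17
@17: x [22B, align 1] → 39
@39: id [1B, align 1] → 40
@40: hp [2B, align 2] → 42
+6 pad (align 8)
@48: target [8B, align 8] → 56
@56: score [4B, align 4] → 60
@60: y [4B, align 4] → 64
size 64, align 8

64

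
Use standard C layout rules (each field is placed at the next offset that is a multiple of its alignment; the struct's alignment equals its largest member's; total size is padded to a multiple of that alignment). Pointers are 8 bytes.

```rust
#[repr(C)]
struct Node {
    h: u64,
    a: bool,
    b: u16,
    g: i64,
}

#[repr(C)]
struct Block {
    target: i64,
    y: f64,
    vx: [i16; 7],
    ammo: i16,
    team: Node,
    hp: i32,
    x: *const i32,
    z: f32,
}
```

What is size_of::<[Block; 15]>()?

1200

Node: h at 0 (size 8, align 8) → ends 8; a at 8 (size 1, align 1) → ends 9; pad 1 to align 2 for b; b at 10 (size 2, align 2) → ends 12; pad 4 to align 8 for g; g at 16 (size 8, align 8) → ends 24; total 24 bytes, alignment 8
target at 0 (size 8, align 8) → ends 8
y at 8 (size 8, align 8) → ends 16
vx at 16 (size 14, align 2) → ends 30
ammo at 30 (size 2, align 2) → ends 32
team at 32 (size 24, align 8) → ends 56
hp at 56 (size 4, align 4) → ends 60
pad 4 to align 8 for x
x at 64 (size 8, align 8) → ends 72
z at 72 (size 4, align 4) → ends 76
tail pad 4 to reach multiple of 8
total 80 bytes, alignment 8
array of 15: 15 × 80 = 1200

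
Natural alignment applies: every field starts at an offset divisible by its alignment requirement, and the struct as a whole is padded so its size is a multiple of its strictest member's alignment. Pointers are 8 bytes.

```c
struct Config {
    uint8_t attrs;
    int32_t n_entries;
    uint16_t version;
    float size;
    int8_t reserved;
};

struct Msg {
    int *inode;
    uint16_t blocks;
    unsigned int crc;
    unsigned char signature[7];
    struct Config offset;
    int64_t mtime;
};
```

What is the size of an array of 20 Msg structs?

1120

Config: @0: attrs [1B, align 1] → 1; +3 pad (align 4); @4: n_entries [4B, align 4] → 8; @8: version [2B, align 2] → 10; +2 pad (align 4); @12: size [4B, align 4] → 16; @16: reserved [1B, align 1] → 17; +3 tail pad (align 4); size 20, align 4
@0: inode [8B, align 8] → 8
@8: blocks [2B, align 2] → 10
+2 pad (align 4)
@12: crc [4B, align 4] → 16
@16: signature [7B, align 1] → 23
+1 pad (align 4)
@24: offset [20B, align 4] → 44
+4 pad (align 8)
@48: mtime [8B, align 8] → 56
size 56, align 8
array of 20: 20 × 56 = 1120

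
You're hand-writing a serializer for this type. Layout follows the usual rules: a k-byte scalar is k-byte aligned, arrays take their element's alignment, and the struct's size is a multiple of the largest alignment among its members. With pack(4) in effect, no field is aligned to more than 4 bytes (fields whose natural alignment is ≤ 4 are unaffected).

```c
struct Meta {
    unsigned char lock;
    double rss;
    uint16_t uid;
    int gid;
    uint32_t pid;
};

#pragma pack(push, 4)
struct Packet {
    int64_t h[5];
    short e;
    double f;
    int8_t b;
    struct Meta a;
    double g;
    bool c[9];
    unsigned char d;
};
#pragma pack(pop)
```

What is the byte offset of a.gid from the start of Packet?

76

Meta: lock at 0 (size 1, align 1) → ends 1; pad 7 to align 8 for rss; rss at 8 (size 8, align 8) → ends 16; uid at 16 (size 2, align 2) → ends 18; pad 2 to align 4 for gid; gid at 20 (size 4, align 4) → ends 24; pid at 24 (size 4, align 4) → ends 28; tail pad 4 to reach multiple of 8; total 32 bytes, alignment 8
h at 0 (size 40, align 4) → ends 40
e at 40 (size 2, align 2) → ends 42
pad 2 to align 4 for f
f at 44 (size 8, align 4) → ends 52
b at 52 (size 1, align 1) → ends 53
pad 3 to align 4 for a
a at 56 (size 32, align 4) → ends 88
within Meta: gid at 20
56 + 20 = 76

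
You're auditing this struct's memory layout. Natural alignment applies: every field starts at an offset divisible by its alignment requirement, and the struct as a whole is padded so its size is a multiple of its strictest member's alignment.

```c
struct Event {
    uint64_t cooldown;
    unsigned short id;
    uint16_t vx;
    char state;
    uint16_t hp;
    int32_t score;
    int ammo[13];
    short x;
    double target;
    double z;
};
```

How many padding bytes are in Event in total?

@0: cooldown [8B, align 8] → 8
@8: id [2B, align 2] → 10
@10: vx [2B, align 2] → 12
@12: state [1B, align 1] → 13
+1 pad (align 2)
@14: hp [2B, align 2] → 16
@16: score [4B, align 4] → 20
@20: ammo [52B, align 4] → 72
@72: x [2B, align 2] → 74
+6 pad (align 8)
@80: target [8B, align 8] → 88
@88: z [8B, align 8] → 96
size 96, align 8
data bytes 89, size 96 → padding 7

7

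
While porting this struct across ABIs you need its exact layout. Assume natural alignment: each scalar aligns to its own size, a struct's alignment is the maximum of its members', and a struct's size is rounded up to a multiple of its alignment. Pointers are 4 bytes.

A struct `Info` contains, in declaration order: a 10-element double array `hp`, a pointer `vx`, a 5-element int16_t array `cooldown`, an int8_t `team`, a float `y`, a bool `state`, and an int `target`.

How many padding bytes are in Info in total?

8

0..80  hp  (80B, 8-aligned)
80..84  vx  (4B, 4-aligned)
84..94  cooldown  (10B, 2-aligned)
94..95  team  (1B, 1-aligned)
95..96  -- padding (1B)
96..100  y  (4B, 4-aligned)
100..101  state  (1B, 1-aligned)
101..104  -- padding (3B)
104..108  target  (4B, 4-aligned)
108..112  -- tail padding (4B)
sizeof = 112, alignof = 8
data bytes 104, size 112 → padding 8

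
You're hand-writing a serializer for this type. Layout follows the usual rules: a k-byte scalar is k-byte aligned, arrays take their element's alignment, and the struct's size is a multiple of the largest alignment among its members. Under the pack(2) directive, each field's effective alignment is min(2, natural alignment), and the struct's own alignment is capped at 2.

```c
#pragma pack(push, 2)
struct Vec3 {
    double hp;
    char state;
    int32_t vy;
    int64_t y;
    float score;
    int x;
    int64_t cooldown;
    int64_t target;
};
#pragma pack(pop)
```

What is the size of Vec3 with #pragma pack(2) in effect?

46

hp at 0 (size 8, align 2) → ends 8
state at 8 (size 1, align 1) → ends 9
pad 1 to align 2 for vy
vy at 10 (size 4, align 2) → ends 14
y at 14 (size 8, align 2) → ends 22
score at 22 (size 4, align 2) → ends 26
x at 26 (size 4, align 2) → ends 30
cooldown at 30 (size 8, align 2) → ends 38
target at 38 (size 8, align 2) → ends 46
total 46 bytes, alignment 2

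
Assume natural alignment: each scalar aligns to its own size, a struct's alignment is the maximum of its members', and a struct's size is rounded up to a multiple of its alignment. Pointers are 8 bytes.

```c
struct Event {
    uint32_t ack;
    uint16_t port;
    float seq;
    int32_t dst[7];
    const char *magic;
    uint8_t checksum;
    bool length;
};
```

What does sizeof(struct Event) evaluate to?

@0: ack [4B, align 4] → 4
@4: port [2B, align 2] → 6
+2 pad (align 4)
@8: seq [4B, align 4] → 12
@12: dst [28B, align 4] → 40
@40: magic [8B, align 8] → 48
@48: checksum [1B, align 1] → 49
@49: length [1B, align 1] → 50
+6 tail pad (align 8)
size 56, align 8

56 bytes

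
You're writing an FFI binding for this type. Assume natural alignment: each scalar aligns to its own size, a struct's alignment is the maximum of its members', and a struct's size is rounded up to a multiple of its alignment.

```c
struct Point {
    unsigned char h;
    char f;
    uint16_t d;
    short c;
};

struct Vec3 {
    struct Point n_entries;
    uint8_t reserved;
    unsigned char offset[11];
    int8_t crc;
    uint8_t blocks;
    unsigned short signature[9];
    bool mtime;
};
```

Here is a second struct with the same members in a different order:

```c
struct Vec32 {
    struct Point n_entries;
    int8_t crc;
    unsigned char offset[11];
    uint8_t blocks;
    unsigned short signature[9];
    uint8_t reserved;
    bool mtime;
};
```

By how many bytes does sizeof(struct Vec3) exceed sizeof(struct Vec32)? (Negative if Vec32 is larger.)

0

Point: 0..1  h  (1B, 1-aligned); 1..2  f  (1B, 1-aligned); 2..4  d  (2B, 2-aligned); 4..6  c  (2B, 2-aligned); sizeof = 6, alignof = 2
0..6  n_entries  (6B, 2-aligned)
6..7  reserved  (1B, 1-aligned)
7..18  offset  (11B, 1-aligned)
18..19  crc  (1B, 1-aligned)
19..20  blocks  (1B, 1-aligned)
20..38  signature  (18B, 2-aligned)
38..39  mtime  (1B, 1-aligned)
39..40  -- tail padding (1B)
sizeof = 40, alignof = 2
— Vec32 —
0..6  n_entries  (6B, 2-aligned)
6..7  crc  (1B, 1-aligned)
7..18  offset  (11B, 1-aligned)
18..19  blocks  (1B, 1-aligned)
19..20  -- padding (1B)
20..38  signature  (18B, 2-aligned)
38..39  reserved  (1B, 1-aligned)
39..40  mtime  (1B, 1-aligned)
sizeof = 40, alignof = 2
40 − 40 = 0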